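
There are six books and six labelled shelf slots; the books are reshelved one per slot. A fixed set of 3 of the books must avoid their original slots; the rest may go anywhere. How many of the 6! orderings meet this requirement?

426

Let A_j be the event that the j-th constrained one is fixed. By inclusion-exclusion over the 3 events:
Σ_{j=0}^{3} (-1)^j C(3,j)(6-j)!
= C(3,0)·6! - C(3,1)·5! + C(3,2)·4! - C(3,3)·3!
= 720 - 360 + 72 - 6
= 426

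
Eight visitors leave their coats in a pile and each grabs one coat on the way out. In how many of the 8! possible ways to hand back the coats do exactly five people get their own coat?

112

Choose which 5 of the 8 are fixed: C(8,5) = 56.
The remaining 3 must be deranged: !3 = 2.
Total: 56 × 2 = 112.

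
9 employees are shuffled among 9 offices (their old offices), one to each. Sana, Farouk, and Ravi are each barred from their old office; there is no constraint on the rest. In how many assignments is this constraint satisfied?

Inclusion-exclusion on the 3 forbidden self-matches:
Σ_{j=0}^{3} (-1)^j C(3,j)(9-j)!
= C(3,0)·9! - C(3,1)·8! + C(3,2)·7! - C(3,3)·6!
= 362880 - 120960 + 15120 - 720
= 256320

256320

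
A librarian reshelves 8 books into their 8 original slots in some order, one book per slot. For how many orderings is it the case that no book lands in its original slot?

!8 = 8! · Σ_{k=0}^{8} (-1)^k/k!
= 8! - 8!/1! + 8!/2! - 8!/3! + 8!/4! - 8!/5! + 8!/6! - 8!/7! + 8!/8!
= 40320 - 40320 + 20160 - 6720 + 1680 - 336 + 56 - 8 + 1
= 14833

14833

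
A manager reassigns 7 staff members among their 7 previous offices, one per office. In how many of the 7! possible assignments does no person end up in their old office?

1854

!7 is the nearest integer to 7!/e.
7! = 5040, and 5040/e ≈ 1854.11, so !7 = 1854.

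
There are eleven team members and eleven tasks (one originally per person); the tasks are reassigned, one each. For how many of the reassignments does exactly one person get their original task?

14684571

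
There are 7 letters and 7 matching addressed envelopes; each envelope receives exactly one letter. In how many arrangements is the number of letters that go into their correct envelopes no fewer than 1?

# with exactly i fixed is C(7,i)·!(7-i); sum over i=1..7:
  i=1: C(7,1)·!6 = 7·265 = 1855
  i=2: C(7,2)·!5 = 21·44 = 924
  i=3: C(7,3)·!4 = 35·9 = 315
  i=4: C(7,4)·!3 = 35·2 = 70
  i=5: C(7,5)·!2 = 21·1 = 21
  i=6: C(7,6)·!1 = 7·0 = 0
  i=7: C(7,7)·!0 = 1·1 = 1
Total = 3186.

3186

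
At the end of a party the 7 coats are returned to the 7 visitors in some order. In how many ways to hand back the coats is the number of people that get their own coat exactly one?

Choose which one of the 7 is fixed: C(7,1) = 7.
The other 6 form a derangement: !6 = 265.
Total: 7 × 265 = 1855.

1855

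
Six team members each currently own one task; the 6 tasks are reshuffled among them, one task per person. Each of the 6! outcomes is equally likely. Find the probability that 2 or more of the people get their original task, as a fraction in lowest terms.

191/720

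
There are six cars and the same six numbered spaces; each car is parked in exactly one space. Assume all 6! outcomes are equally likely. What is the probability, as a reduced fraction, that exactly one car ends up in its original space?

11/30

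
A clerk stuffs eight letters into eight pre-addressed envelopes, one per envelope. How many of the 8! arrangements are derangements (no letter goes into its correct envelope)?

14833

By inclusion-exclusion, !8 = Σ (-1)^k · 8!/k! for k=0..8
= 8! - 8!/1! + 8!/2! - 8!/3! + 8!/4! - 8!/5! + 8!/6! - 8!/7! + 8!/8!
= 40320 - 40320 + 20160 - 6720 + 1680 - 336 + 56 - 8 + 1
= 14833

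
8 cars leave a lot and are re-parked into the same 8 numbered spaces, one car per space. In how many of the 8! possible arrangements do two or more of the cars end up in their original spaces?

10655

Sum C(8,i)·!(8-i) for i = 2..8:
  i=2: C(8,2)·!6 = 28·265 = 7420
  i=3: C(8,3)·!5 = 56·44 = 2464
  i=4: C(8,4)·!4 = 70·9 = 630
  i=5: C(8,5)·!3 = 56·2 = 112
  i=6: C(8,6)·!2 = 28·1 = 28
  i=7: C(8,7)·!1 = 8·0 = 0
  i=8: C(8,8)·!0 = 1·1 = 1
Total = 10655.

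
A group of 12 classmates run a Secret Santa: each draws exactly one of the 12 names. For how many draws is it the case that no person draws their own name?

176214841

The subfactorial !12 = [12!/e] (nearest integer).
12! = 479001600, and 479001600/e ≈ 176214840.93, so !12 = 176214841.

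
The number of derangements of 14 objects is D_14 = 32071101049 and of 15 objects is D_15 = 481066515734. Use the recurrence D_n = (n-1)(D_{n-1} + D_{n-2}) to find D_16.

7697064251745

D_16 = (16-1)·(D_15 + D_14) = 15·(481066515734 + 32071101049) = 15·513137616783 = 7697064251745.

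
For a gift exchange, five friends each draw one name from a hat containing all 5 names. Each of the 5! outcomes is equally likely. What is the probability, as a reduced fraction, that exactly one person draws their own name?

Favorable outcomes: C(5,1)·!4 = 5·9 = 45.
Total outcomes: 5! = 120.
Probability = 45/120 = 3/8.

3/8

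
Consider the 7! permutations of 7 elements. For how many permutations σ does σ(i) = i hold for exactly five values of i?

21

Pick the 5 fixed positions: C(7,5) = 21 ways.
The other 2 form a derangement: !2 = 1.
Total: 21 × 1 = 21.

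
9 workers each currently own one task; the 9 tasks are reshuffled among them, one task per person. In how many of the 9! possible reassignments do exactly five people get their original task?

1134

Choose which 5 of the 9 are fixed: C(9,5) = 126.
The other 4 form a derangement: !4 = 9.
Total: 126 × 9 = 1134.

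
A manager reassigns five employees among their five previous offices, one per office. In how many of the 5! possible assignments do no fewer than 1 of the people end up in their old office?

# with exactly i fixed is C(5,i)·!(5-i); sum over i=1..5:
  i=1: C(5,1)·!4 = 5·9 = 45
  i=2: C(5,2)·!3 = 10·2 = 20
  i=3: C(5,3)·!2 = 10·1 = 10
  i=4: C(5,4)·!1 = 5·0 = 0
  i=5: C(5,5)·!0 = 1·1 = 1
Total = 76.

76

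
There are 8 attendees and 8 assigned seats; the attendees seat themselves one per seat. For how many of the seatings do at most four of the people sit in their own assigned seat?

# with exactly i fixed is C(8,i)·!(8-i); sum over i=0..4:
  i=0: C(8,0)·!8 = 1·14833 = 14833
  i=1: C(8,1)·!7 = 8·1854 = 14832
  i=2: C(8,2)·!6 = 28·265 = 7420
  i=3: C(8,3)·!5 = 56·44 = 2464
  i=4: C(8,4)·!4 = 70·9 = 630
Total = 40179.

40179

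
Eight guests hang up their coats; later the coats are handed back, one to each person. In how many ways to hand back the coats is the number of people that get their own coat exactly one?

Choose which one of the 8 is fixed: C(8,1) = 8.
The other 7 form a derangement: !7 = 1854.
Total: 8 × 1854 = 14832.

14832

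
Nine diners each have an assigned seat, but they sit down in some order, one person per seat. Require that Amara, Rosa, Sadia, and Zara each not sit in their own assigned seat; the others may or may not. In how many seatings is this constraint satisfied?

Let A_j be the event that the j-th constrained one is fixed. By inclusion-exclusion over the 4 events:
Σ_{j=0}^{4} (-1)^j C(4,j)(9-j)!
= C(4,0)·9! - C(4,1)·8! + C(4,2)·7! - C(4,3)·6! + C(4,4)·5!
= 362880 - 161280 + 30240 - 2880 + 120
= 229080

229080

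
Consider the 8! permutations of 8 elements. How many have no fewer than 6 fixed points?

29

# with exactly i fixed is C(8,i)·!(8-i); sum over i=6..8:
  i=6: C(8,6)·!2 = 28·1 = 28
  i=7: C(8,7)·!1 = 8·0 = 0
  i=8: C(8,8)·!0 = 1·1 = 1
Total = 29.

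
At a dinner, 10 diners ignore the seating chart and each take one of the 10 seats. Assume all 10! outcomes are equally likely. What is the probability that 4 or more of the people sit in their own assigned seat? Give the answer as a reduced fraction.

34457/1814400

Favorable outcomes: Σ_{i≥4} C(10,i)·!(10-i) = 210·265 + 252·44 + 210·9 + 120·2 + 45·1 + 10·0 + 1·1 = 68914.
Total outcomes: 10! = 3628800.
Probability = 68914/3628800 = 34457/1814400.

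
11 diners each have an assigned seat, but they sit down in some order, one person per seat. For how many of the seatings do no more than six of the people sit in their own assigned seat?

39913444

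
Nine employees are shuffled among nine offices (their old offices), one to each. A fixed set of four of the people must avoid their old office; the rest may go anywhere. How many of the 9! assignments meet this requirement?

Inclusion-exclusion on the 4 forbidden self-matches:
Σ_{j=0}^{4} (-1)^j C(4,j)(9-j)!
= C(4,0)·9! - C(4,1)·8! + C(4,2)·7! - C(4,3)·6! + C(4,4)·5!
= 362880 - 161280 + 30240 - 2880 + 120
= 229080

229080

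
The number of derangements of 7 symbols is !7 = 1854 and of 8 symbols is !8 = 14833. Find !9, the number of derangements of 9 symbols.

!9 = (9-1)·(!8 + !7) = 8·(14833 + 1854) = 8·16687 = 133496.

133496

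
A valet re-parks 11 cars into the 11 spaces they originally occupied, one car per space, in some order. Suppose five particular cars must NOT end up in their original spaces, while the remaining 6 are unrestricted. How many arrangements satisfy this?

25022880

Let A_j be the event that the j-th constrained one is fixed. By inclusion-exclusion over the 5 events:
Σ_{j=0}^{5} (-1)^j C(5,j)(11-j)!
= C(5,0)·11! - C(5,1)·10! + C(5,2)·9! - C(5,3)·8! + C(5,4)·7! - C(5,5)·6!
= 39916800 - 18144000 + 3628800 - 403200 + 25200 - 720
= 25022880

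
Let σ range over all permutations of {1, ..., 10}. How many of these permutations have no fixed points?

1334961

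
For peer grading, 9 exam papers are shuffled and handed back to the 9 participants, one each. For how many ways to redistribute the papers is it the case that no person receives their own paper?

133496

Use !n = (n-1)(!(n-1) + !(n-2)).
!9 = 8·(14833 + 1854) = 8·16687 = 133496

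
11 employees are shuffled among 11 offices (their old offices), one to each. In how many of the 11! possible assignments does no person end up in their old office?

14684570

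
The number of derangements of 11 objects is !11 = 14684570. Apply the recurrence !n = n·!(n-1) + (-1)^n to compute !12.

176214841

!12 = 12·14684570 + 1 = 176214841.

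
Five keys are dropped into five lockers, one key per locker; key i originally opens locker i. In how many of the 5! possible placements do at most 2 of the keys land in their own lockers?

109

# with exactly i fixed is C(5,i)·!(5-i); sum over i=0..2:
  i=0: C(5,0)·!5 = 1·44 = 44
  i=1: C(5,1)·!4 = 5·9 = 45
  i=2: C(5,2)·!3 = 10·2 = 20
Total = 109.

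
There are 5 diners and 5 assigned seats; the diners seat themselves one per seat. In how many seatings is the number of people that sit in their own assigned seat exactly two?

20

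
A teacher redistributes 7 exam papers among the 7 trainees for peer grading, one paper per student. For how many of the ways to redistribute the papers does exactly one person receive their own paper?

Choose which one of the 7 is fixed: C(7,1) = 7.
The remaining 6 must be deranged: !6 = 265.
Total: 7 × 265 = 1855.

1855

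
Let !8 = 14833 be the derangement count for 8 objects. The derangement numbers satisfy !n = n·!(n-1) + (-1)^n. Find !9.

133496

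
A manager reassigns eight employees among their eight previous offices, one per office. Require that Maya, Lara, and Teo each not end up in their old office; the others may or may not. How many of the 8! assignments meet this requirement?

27240

Let A_j be the event that the j-th constrained one is fixed. By inclusion-exclusion over the 3 events:
Σ_{j=0}^{3} (-1)^j C(3,j)(8-j)!
= C(3,0)·8! - C(3,1)·7! + C(3,2)·6! - C(3,3)·5!
= 40320 - 15120 + 2160 - 120
= 27240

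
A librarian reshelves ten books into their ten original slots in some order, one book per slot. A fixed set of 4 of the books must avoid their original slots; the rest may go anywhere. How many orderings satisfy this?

2399760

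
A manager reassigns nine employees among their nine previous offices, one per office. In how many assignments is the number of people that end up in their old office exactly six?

Pick the 6 fixed positions: C(9,6) = 84 ways.
The remaining 3 must be deranged: !3 = 2.
Total: 84 × 2 = 168.

168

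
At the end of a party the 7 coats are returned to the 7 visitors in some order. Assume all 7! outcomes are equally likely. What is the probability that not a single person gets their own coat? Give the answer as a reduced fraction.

103/280

Favorable outcomes: !7 = 1854.
Total outcomes: 7! = 5040.
Probability = 1854/5040 = 103/280.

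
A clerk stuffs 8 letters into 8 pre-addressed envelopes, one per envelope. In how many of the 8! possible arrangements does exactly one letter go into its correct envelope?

14832

Pick the single fixed position: C(8,1) = 8 ways.
The other 7 form a derangement: !7 = 1854.
Total: 8 × 1854 = 14832.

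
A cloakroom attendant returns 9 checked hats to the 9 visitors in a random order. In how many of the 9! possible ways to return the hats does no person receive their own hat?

133496

Recurrence: !9 = 9·!8 + (-1)^9.
!9 = 9·14833 - 1 = 133496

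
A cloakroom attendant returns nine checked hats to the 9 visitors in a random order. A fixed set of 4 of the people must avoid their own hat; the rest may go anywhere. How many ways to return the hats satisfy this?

Let A_j be the event that the j-th constrained one is fixed. By inclusion-exclusion over the 4 events:
Σ_{j=0}^{4} (-1)^j C(4,j)(9-j)!
= C(4,0)·9! - C(4,1)·8! + C(4,2)·7! - C(4,3)·6! + C(4,4)·5!
= 362880 - 161280 + 30240 - 2880 + 120
= 229080

229080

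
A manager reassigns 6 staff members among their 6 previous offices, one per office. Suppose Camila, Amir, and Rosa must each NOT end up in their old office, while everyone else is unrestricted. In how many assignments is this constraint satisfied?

426

Inclusion-exclusion on the 3 forbidden self-matches:
Σ_{j=0}^{3} (-1)^j C(3,j)(6-j)!
= C(3,0)·6! - C(3,1)·5! + C(3,2)·4! - C(3,3)·3!
= 720 - 360 + 72 - 6
= 426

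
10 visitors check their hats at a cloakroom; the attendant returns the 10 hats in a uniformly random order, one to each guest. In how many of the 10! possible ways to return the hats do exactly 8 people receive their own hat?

45

Pick the 8 fixed positions: C(10,8) = 45 ways.
The remaining 2 must be deranged: !2 = 1.
Total: 45 × 1 = 45.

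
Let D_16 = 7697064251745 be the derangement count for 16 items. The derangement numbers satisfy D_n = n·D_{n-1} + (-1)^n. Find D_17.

D_17 = 17·7697064251745 - 1 = 130850092279664.

130850092279664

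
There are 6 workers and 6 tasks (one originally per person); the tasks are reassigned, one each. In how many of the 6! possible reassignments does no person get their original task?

Use !n = (n-1)(!(n-1) + !(n-2)).
!6 = 5·(44 + 9) = 5·53 = 265

265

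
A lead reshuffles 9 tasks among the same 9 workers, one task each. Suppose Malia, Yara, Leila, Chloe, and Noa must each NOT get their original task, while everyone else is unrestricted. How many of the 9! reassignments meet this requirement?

Inclusion-exclusion on the 5 forbidden self-matches:
Σ_{j=0}^{5} (-1)^j C(5,j)(9-j)!
= C(5,0)·9! - C(5,1)·8! + C(5,2)·7! - C(5,3)·6! + C(5,4)·5! - C(5,5)·4!
= 362880 - 201600 + 50400 - 7200 + 600 - 24
= 205056

205056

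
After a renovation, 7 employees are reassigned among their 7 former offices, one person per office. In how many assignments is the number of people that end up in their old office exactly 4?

70

Choose which 4 of the 7 are fixed: C(7,4) = 35.
The remaining 3 must be deranged: !3 = 2.
Total: 35 × 2 = 70.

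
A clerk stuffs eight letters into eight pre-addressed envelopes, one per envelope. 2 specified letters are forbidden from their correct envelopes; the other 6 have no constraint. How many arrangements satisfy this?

30960

Let A_j be the event that the j-th constrained one is fixed. By inclusion-exclusion over the 2 events:
Σ_{j=0}^{2} (-1)^j C(2,j)(8-j)!
= C(2,0)·8! - C(2,1)·7! + C(2,2)·6!
= 40320 - 10080 + 720
= 30960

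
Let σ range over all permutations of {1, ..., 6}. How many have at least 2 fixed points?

191

# with exactly i fixed is C(6,i)·!(6-i); sum over i=2..6:
  i=2: C(6,2)·!4 = 15·9 = 135
  i=3: C(6,3)·!3 = 20·2 = 40
  i=4: C(6,4)·!2 = 15·1 = 15
  i=5: C(6,5)·!1 = 6·0 = 0
  i=6: C(6,6)·!0 = 1·1 = 1
Total = 191.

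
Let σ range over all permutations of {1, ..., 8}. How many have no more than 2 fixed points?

37085

Sum C(8,i)·!(8-i) for i = 0..2:
  i=0: C(8,0)·!8 = 1·14833 = 14833
  i=1: C(8,1)·!7 = 8·1854 = 14832
  i=2: C(8,2)·!6 = 28·265 = 7420
Total = 37085.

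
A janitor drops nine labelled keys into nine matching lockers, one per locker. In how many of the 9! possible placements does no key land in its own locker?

133496

Recurrence: !9 = 9·!8 + (-1)^9.
!9 = 9·14833 - 1 = 133496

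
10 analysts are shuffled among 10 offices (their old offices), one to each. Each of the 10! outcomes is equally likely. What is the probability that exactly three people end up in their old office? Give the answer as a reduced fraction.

Favorable outcomes: C(10,3)·!7 = 120·1854 = 222480.
Total outcomes: 10! = 3628800.
Probability = 222480/3628800 = 103/1680.

103/1680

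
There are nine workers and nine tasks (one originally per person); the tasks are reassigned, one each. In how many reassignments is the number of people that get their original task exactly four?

5544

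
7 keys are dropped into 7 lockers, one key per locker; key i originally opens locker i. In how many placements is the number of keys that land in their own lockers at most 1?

3709

Sum C(7,i)·!(7-i) for i = 0..1:
  i=0: C(7,0)·!7 = 1·1854 = 1854
  i=1: C(7,1)·!6 = 7·265 = 1855
Total = 3709.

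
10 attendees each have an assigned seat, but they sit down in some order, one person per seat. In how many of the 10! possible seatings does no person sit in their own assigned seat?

1334961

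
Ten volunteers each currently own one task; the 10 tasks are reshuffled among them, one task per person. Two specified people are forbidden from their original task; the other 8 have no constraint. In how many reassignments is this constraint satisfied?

Let A_j be the event that the j-th constrained one is fixed. By inclusion-exclusion over the 2 events:
Σ_{j=0}^{2} (-1)^j C(2,j)(10-j)!
= C(2,0)·10! - C(2,1)·9! + C(2,2)·8!
= 3628800 - 725760 + 40320
= 2943360

2943360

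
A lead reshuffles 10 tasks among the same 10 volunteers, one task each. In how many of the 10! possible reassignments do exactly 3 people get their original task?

222480

Pick the 3 fixed positions: C(10,3) = 120 ways.
The remaining 7 must be deranged: !7 = 1854.
Total: 120 × 1854 = 222480.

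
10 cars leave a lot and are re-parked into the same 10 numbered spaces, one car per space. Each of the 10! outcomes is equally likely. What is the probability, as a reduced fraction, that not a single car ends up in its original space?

16481/44800

Favorable outcomes: !10 = 1334961.
Total outcomes: 10! = 3628800.
Probability = 1334961/3628800 = 16481/44800.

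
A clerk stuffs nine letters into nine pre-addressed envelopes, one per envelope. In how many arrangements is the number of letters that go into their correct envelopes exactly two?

Pick the 2 fixed positions: C(9,2) = 36 ways.
The other 7 form a derangement: !7 = 1854.
Total: 36 × 1854 = 66744.

66744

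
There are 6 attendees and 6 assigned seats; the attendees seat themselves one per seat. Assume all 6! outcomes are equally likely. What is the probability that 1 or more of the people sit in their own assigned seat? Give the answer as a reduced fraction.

91/144

Favorable outcomes: Σ_{i≥1} C(6,i)·!(6-i) = 6·44 + 15·9 + 20·2 + 15·1 + 6·0 + 1·1 = 455.
Total outcomes: 6! = 720.
Probability = 455/720 = 91/144.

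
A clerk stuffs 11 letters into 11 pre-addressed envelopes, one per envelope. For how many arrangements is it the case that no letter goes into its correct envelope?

Use !n = (n-1)(!(n-1) + !(n-2)).
!11 = 10·(1334961 + 133496) = 10·1468457 = 14684570

14684570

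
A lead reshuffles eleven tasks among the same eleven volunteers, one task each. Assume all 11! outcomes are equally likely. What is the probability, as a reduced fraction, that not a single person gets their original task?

Favorable outcomes: !11 = 14684570.
Total outcomes: 11! = 39916800.
Probability = 14684570/39916800 = 1468457/3991680.

1468457/3991680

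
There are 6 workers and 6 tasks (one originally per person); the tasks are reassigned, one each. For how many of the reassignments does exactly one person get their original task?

Choose which one of the 6 is fixed: C(6,1) = 6.
The other 5 form a derangement: !5 = 44.
Total: 6 × 44 = 264.

264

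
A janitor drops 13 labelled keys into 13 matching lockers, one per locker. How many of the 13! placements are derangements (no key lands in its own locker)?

2290792932

The subfactorial !13 = [13!/e] (nearest integer).
13! = 6227020800, and 6227020800/e ≈ 2290792932.07, so !13 = 2290792932.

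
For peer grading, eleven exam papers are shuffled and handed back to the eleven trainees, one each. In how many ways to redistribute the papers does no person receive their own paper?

By inclusion-exclusion, !11 = Σ (-1)^k · 11!/k! for k=0..11
= 11! - 11!/1! + 11!/2! - 11!/3! + 11!/4! - 11!/5! + 11!/6! - 11!/7! + 11!/8! - 11!/9! + 11!/10! - 11!/11!
= 39916800 - 39916800 + 19958400 - 6652800 + 1663200 - 332640 + 55440 - 7920 + 990 - 110 + 11 - 1
= 14684570

14684570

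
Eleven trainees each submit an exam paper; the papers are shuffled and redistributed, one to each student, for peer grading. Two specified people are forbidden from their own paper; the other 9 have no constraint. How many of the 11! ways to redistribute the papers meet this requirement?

33022080

Inclusion-exclusion on the 2 forbidden self-matches:
Σ_{j=0}^{2} (-1)^j C(2,j)(11-j)!
= C(2,0)·11! - C(2,1)·10! + C(2,2)·9!
= 39916800 - 7257600 + 362880
= 33022080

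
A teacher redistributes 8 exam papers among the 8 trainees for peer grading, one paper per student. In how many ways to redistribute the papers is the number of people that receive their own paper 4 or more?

771

# with exactly i fixed is C(8,i)·!(8-i); sum over i=4..8:
  i=4: C(8,4)·!4 = 70·9 = 630
  i=5: C(8,5)·!3 = 56·2 = 112
  i=6: C(8,6)·!2 = 28·1 = 28
  i=7: C(8,7)·!1 = 8·0 = 0
  i=8: C(8,8)·!0 = 1·1 = 1
Total = 771.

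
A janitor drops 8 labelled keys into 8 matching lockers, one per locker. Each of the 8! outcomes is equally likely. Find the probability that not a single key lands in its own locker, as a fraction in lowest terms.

Favorable outcomes: !8 = 14833.
Total outcomes: 8! = 40320.
Probability = 14833/40320 = 2119/5760.

2119/5760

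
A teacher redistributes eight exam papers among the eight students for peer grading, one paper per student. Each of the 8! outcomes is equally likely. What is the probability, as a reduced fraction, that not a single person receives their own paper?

2119/5760

Favorable outcomes: !8 = 14833.
Total outcomes: 8! = 40320.
Probability = 14833/40320 = 2119/5760.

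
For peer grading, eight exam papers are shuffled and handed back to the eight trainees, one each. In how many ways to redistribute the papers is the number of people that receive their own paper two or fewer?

37085

Sum C(8,i)·!(8-i) for i = 0..2:
  i=0: C(8,0)·!8 = 1·14833 = 14833
  i=1: C(8,1)·!7 = 8·1854 = 14832
  i=2: C(8,2)·!6 = 28·265 = 7420
Total = 37085.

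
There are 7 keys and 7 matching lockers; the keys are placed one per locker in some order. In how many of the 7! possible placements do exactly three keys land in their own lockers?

Choose which 3 of the 7 are fixed: C(7,3) = 35.
The remaining 4 must be deranged: !4 = 9.
Total: 35 × 9 = 315.

315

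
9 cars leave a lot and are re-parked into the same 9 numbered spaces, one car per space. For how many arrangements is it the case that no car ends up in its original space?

!9 is the nearest integer to 9!/e.
9! = 362880, and 362880/e ≈ 133496.09, so !9 = 133496.

133496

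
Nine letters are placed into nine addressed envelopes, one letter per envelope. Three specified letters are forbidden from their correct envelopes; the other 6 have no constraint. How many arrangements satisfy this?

256320

Inclusion-exclusion on the 3 forbidden self-matches:
Σ_{j=0}^{3} (-1)^j C(3,j)(9-j)!
= C(3,0)·9! - C(3,1)·8! + C(3,2)·7! - C(3,3)·6!
= 362880 - 120960 + 15120 - 720
= 256320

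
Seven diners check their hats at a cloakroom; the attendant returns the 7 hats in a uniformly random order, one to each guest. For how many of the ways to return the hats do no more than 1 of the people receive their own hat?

3709

# with exactly i fixed is C(7,i)·!(7-i); sum over i=0..1:
  i=0: C(7,0)·!7 = 1·1854 = 1854
  i=1: C(7,1)·!6 = 7·265 = 1855
Total = 3709.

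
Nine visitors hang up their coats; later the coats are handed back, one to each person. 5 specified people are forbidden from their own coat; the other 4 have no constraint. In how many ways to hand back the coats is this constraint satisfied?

205056

Inclusion-exclusion on the 5 forbidden self-matches:
Σ_{j=0}^{5} (-1)^j C(5,j)(9-j)!
= C(5,0)·9! - C(5,1)·8! + C(5,2)·7! - C(5,3)·6! + C(5,4)·5! - C(5,5)·4!
= 362880 - 201600 + 50400 - 7200 + 600 - 24
= 205056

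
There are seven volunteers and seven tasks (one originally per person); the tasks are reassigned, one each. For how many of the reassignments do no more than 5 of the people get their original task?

Sum C(7,i)·!(7-i) for i = 0..5:
  i=0: C(7,0)·!7 = 1·1854 = 1854
  i=1: C(7,1)·!6 = 7·265 = 1855
  i=2: C(7,2)·!5 = 21·44 = 924
  i=3: C(7,3)·!4 = 35·9 = 315
  i=4: C(7,4)·!3 = 35·2 = 70
  i=5: C(7,5)·!2 = 21·1 = 21
Total = 5039.

5039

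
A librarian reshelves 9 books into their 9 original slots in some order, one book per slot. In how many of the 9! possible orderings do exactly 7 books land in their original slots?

Choose which 7 of the 9 are fixed: C(9,7) = 36.
The other 2 form a derangement: !2 = 1.
Total: 36 × 1 = 36.

36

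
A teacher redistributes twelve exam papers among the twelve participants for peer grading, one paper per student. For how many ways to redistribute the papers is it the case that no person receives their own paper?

Use !n = (n-1)(!(n-1) + !(n-2)).
!12 = 11·(14684570 + 1334961) = 11·16019531 = 176214841

176214841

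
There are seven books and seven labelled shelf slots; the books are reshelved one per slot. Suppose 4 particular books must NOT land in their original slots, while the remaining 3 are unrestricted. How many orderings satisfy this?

2790

Let A_j be the event that the j-th constrained one is fixed. By inclusion-exclusion over the 4 events:
Σ_{j=0}^{4} (-1)^j C(4,j)(7-j)!
= C(4,0)·7! - C(4,1)·6! + C(4,2)·5! - C(4,3)·4! + C(4,4)·3!
= 5040 - 2880 + 720 - 96 + 6
= 2790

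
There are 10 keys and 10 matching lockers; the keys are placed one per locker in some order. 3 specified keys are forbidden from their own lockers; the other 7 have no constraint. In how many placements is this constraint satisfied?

2656080

Let A_j be the event that the j-th constrained one is fixed. By inclusion-exclusion over the 3 events:
Σ_{j=0}^{3} (-1)^j C(3,j)(10-j)!
= C(3,0)·10! - C(3,1)·9! + C(3,2)·8! - C(3,3)·7!
= 3628800 - 1088640 + 120960 - 5040
= 2656080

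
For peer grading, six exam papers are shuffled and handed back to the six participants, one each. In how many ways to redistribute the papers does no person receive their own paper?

Use !n = n·!(n-1) + (-1)^n.
!6 = 6·44 + 1 = 265

265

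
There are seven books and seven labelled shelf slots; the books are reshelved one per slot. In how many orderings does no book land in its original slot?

The subfactorial !7 = [7!/e] (nearest integer).
7! = 5040, and 5040/e ≈ 1854.11, so !7 = 1854.

1854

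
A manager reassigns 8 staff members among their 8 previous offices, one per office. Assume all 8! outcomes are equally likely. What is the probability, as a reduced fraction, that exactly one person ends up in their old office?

103/280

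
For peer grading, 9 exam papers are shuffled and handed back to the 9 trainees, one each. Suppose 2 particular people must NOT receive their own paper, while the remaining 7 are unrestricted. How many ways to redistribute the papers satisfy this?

287280

Let A_j be the event that the j-th constrained one is fixed. By inclusion-exclusion over the 2 events:
Σ_{j=0}^{2} (-1)^j C(2,j)(9-j)!
= C(2,0)·9! - C(2,1)·8! + C(2,2)·7!
= 362880 - 80640 + 5040
= 287280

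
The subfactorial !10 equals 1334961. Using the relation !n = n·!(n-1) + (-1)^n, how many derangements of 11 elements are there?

14684570

!11 = 11·1334961 - 1 = 14684570.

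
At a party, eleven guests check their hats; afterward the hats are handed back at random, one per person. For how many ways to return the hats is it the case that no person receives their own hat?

14684570

The subfactorial !11 = [11!/e] (nearest integer).
11! = 39916800, and 39916800/e ≈ 14684570.08, so !11 = 14684570.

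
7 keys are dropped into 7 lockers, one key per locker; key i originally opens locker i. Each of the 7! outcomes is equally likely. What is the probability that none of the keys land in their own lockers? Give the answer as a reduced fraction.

103/280

Favorable outcomes: !7 = 1854.
Total outcomes: 7! = 5040.
Probability = 1854/5040 = 103/280.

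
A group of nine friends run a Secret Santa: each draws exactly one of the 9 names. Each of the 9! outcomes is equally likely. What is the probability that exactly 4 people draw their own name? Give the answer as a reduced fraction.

Favorable outcomes: C(9,4)·!5 = 126·44 = 5544.
Total outcomes: 9! = 362880.
Probability = 5544/362880 = 11/720.

11/720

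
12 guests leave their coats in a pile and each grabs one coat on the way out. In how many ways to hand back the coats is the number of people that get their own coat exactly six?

Pick the 6 fixed positions: C(12,6) = 924 ways.
The other 6 form a derangement: !6 = 265.
Total: 924 × 265 = 244860.

244860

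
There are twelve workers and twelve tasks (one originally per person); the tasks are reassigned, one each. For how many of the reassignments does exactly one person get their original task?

Pick the single fixed position: C(12,1) = 12 ways.
The other 11 form a derangement: !11 = 14684570.
Total: 12 × 14684570 = 176214840.

176214840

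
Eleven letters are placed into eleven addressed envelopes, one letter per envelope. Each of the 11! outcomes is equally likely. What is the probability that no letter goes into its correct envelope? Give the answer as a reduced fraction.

1468457/3991680

Favorable outcomes: !11 = 14684570.
Total outcomes: 11! = 39916800.
Probability = 14684570/39916800 = 1468457/3991680.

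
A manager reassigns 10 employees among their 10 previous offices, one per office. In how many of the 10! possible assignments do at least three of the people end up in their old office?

291394

# with exactly i fixed is C(10,i)·!(10-i); sum over i=3..10:
  i=3: C(10,3)·!7 = 120·1854 = 222480
  i=4: C(10,4)·!6 = 210·265 = 55650
  i=5: C(10,5)·!5 = 252·44 = 11088
  i=6: C(10,6)·!4 = 210·9 = 1890
  i=7: C(10,7)·!3 = 120·2 = 240
  i=8: C(10,8)·!2 = 45·1 = 45
  i=9: C(10,9)·!1 = 10·0 = 0
  i=10: C(10,10)·!0 = 1·1 = 1
Total = 291394.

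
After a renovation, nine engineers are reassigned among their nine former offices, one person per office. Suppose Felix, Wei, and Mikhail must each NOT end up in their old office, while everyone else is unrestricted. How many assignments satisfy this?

Inclusion-exclusion on the 3 forbidden self-matches:
Σ_{j=0}^{3} (-1)^j C(3,j)(9-j)!
= C(3,0)·9! - C(3,1)·8! + C(3,2)·7! - C(3,3)·6!
= 362880 - 120960 + 15120 - 720
= 256320

256320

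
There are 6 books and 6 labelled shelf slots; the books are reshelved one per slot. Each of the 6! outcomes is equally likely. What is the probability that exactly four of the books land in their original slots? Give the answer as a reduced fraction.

Favorable outcomes: C(6,4)·!2 = 15·1 = 15.
Total outcomes: 6! = 720.
Probability = 15/720 = 1/48.

1/48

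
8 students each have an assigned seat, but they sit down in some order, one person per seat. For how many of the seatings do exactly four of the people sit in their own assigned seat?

Pick the 4 fixed positions: C(8,4) = 70 ways.
The remaining 4 must be deranged: !4 = 9.
Total: 70 × 9 = 630.

630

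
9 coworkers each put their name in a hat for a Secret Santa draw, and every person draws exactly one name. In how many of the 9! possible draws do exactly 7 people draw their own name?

Choose which 7 of the 9 are fixed: C(9,7) = 36.
The remaining 2 must be deranged: !2 = 1.
Total: 36 × 1 = 36.

36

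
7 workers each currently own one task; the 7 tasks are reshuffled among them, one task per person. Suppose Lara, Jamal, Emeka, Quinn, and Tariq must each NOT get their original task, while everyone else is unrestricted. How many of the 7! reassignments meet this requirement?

Inclusion-exclusion on the 5 forbidden self-matches:
Σ_{j=0}^{5} (-1)^j C(5,j)(7-j)!
= C(5,0)·7! - C(5,1)·6! + C(5,2)·5! - C(5,3)·4! + C(5,4)·3! - C(5,5)·2!
= 5040 - 3600 + 1200 - 240 + 30 - 2
= 2428

2428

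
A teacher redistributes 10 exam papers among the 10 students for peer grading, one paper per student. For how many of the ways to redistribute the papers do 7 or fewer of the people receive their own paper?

# with exactly i fixed is C(10,i)·!(10-i); sum over i=0..7:
  i=0: C(10,0)·!10 = 1·1334961 = 1334961
  i=1: C(10,1)·!9 = 10·133496 = 1334960
  i=2: C(10,2)·!8 = 45·14833 = 667485
  i=3: C(10,3)·!7 = 120·1854 = 222480
  i=4: C(10,4)·!6 = 210·265 = 55650
  i=5: C(10,5)·!5 = 252·44 = 11088
  i=6: C(10,6)·!4 = 210·9 = 1890
  i=7: C(10,7)·!3 = 120·2 = 240
Total = 3628754.

3628754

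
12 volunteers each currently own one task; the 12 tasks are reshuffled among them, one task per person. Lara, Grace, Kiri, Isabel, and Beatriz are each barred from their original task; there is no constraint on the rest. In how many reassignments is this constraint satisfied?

312273360

Let A_j be the event that the j-th constrained one is fixed. By inclusion-exclusion over the 5 events:
Σ_{j=0}^{5} (-1)^j C(5,j)(12-j)!
= C(5,0)·12! - C(5,1)·11! + C(5,2)·10! - C(5,3)·9! + C(5,4)·8! - C(5,5)·7!
= 479001600 - 199584000 + 36288000 - 3628800 + 201600 - 5040
= 312273360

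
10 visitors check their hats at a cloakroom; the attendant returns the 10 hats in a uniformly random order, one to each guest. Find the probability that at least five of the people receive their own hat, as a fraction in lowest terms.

Favorable outcomes: Σ_{i≥5} C(10,i)·!(10-i) = 252·44 + 210·9 + 120·2 + 45·1 + 10·0 + 1·1 = 13264.
Total outcomes: 10! = 3628800.
Probability = 13264/3628800 = 829/226800.

829/226800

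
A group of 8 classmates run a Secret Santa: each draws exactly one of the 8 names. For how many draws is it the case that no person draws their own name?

!8 = 8! · Σ_{k=0}^{8} (-1)^k/k!
= 8! - 8!/1! + 8!/2! - 8!/3! + 8!/4! - 8!/5! + 8!/6! - 8!/7! + 8!/8!
= 40320 - 40320 + 20160 - 6720 + 1680 - 336 + 56 - 8 + 1
= 14833

14833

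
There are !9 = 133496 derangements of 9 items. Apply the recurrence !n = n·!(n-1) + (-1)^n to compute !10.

1334961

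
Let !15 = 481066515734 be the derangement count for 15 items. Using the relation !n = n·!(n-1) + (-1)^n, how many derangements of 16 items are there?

!16 = 16·481066515734 + 1 = 7697064251745.

7697064251745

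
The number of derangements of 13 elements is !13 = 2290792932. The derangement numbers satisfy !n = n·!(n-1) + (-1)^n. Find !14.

32071101049

!14 = 14·2290792932 + 1 = 32071101049.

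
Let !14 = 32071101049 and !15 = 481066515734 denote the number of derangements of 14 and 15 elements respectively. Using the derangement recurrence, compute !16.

!16 = (16-1)·(!15 + !14) = 15·(481066515734 + 32071101049) = 15·513137616783 = 7697064251745.

7697064251745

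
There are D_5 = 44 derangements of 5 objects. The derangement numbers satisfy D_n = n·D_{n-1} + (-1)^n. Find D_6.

D_6 = 6·44 + 1 = 265.

265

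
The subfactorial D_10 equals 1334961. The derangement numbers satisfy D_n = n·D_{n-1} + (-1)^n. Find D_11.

14684570

D_11 = 11·1334961 - 1 = 14684570.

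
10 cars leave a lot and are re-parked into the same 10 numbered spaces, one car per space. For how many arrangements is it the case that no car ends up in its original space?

1334961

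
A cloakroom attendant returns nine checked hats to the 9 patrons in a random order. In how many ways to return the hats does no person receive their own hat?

133496

The subfactorial !9 = [9!/e] (nearest integer).
9! = 362880, and 362880/e ≈ 133496.09, so !9 = 133496.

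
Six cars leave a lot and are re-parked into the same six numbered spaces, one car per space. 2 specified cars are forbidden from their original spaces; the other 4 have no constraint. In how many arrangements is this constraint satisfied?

504

Let A_j be the event that the j-th constrained one is fixed. By inclusion-exclusion over the 2 events:
Σ_{j=0}^{2} (-1)^j C(2,j)(6-j)!
= C(2,0)·6! - C(2,1)·5! + C(2,2)·4!
= 720 - 240 + 24
= 504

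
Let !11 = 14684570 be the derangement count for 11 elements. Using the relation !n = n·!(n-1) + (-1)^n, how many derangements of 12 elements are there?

176214841

!12 = 12·14684570 + 1 = 176214841.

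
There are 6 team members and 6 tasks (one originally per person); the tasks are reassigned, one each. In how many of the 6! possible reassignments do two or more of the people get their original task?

191

# with exactly i fixed is C(6,i)·!(6-i); sum over i=2..6:
  i=2: C(6,2)·!4 = 15·9 = 135
  i=3: C(6,3)·!3 = 20·2 = 40
  i=4: C(6,4)·!2 = 15·1 = 15
  i=5: C(6,5)·!1 = 6·0 = 0
  i=6: C(6,6)·!0 = 1·1 = 1
Total = 191.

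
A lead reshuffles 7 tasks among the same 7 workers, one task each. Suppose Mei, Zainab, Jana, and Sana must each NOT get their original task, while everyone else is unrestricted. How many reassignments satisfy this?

2790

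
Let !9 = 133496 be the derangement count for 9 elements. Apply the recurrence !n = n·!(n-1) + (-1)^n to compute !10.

1334961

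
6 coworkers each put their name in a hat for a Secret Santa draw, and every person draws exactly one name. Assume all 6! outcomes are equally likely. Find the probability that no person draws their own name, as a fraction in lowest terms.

53/144

Favorable outcomes: !6 = 265.
Total outcomes: 6! = 720.
Probability = 265/720 = 53/144.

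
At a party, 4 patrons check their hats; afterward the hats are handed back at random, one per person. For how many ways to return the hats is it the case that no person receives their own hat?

9

The subfactorial !4 = [4!/e] (nearest integer).
4! = 24, and 24/e ≈ 8.83, so !4 = 9.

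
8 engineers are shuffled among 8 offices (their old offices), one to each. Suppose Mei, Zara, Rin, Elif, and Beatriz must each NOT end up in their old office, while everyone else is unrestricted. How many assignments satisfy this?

Inclusion-exclusion on the 5 forbidden self-matches:
Σ_{j=0}^{5} (-1)^j C(5,j)(8-j)!
= C(5,0)·8! - C(5,1)·7! + C(5,2)·6! - C(5,3)·5! + C(5,4)·4! - C(5,5)·3!
= 40320 - 25200 + 7200 - 1200 + 120 - 6
= 21234

21234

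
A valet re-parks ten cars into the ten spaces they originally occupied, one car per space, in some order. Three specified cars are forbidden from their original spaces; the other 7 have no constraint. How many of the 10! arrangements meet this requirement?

2656080

Inclusion-exclusion on the 3 forbidden self-matches:
Σ_{j=0}^{3} (-1)^j C(3,j)(10-j)!
= C(3,0)·10! - C(3,1)·9! + C(3,2)·8! - C(3,3)·7!
= 3628800 - 1088640 + 120960 - 5040
= 2656080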